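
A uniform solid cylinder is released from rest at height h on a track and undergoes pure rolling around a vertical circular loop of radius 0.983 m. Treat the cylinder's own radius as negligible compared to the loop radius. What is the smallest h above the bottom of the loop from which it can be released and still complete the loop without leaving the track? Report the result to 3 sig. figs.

For this body I = (1/2)MR², i.e. k = I/(MR²) = 0.5.
At the top of the loop, the minimum-contact condition is Mg = Mv_top²/r, so v_top² = gr.
With ω = v/R, the kinetic energy at speed v is ½(1+k)Mv² = (3/4)Mv².
Energy conservation from release (height h) to the top (height 2r): Mgh = Mg(2r) + (3/4)M·gr.
Thus h_min = 2r + (1+k)r/2 = r(2 + 1.5/2) = 0.983 × 2.75 ≈ 2.70 m.

h_min ≈ 2.70 m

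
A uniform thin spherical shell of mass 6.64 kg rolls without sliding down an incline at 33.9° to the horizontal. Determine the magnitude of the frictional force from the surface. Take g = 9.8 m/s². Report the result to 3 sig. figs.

The moment of inertia is (2/3)MR², giving k ≡ I/(MR²) = 2/3.
Newton's second law down the slope: Mg sinθ − f = Ma. The torque equation fR = Iα (with α = a/R) gives f = kMa.
Combining, a = g sinθ/(1+k) and f = kMa = kMg sinθ/(1+k).
f = (2/3) × 6.64 × 9.8 × sin33.9° / 1.667 ≈ 14.5 N.

f ≈ 14.5 N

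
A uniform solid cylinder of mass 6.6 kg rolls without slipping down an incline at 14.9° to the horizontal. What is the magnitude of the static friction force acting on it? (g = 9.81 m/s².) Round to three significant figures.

The moment of inertia is (1/2)MR², giving k ≡ I/(MR²) = 0.5.
Newton's second law down the slope: Mg sinθ − f = Ma. The torque equation fR = Iα (with α = a/R) gives f = kMa.
Combining, a = g sinθ/(1+k) and f = kMa = kMg sinθ/(1+k).
f = 0.5 × 6.6 × 9.81 × sin14.9° / 1.5 ≈ 5.55 N.

f ≈ 5.55 N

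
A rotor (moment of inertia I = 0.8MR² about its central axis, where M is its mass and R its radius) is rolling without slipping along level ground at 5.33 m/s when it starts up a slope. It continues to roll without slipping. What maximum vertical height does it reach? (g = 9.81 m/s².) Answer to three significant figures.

Here I = 0.8MR², so the shape factor k = I/(MR²) = 0.8.
Pure rolling means v = ωR; then KE = ½Mv² + ½I(v/R)² = ½(1+k)Mv² = (9/10)Mv².
At the top the kinetic energy is zero, so (9/10)Mv₀² = Mgh.
Thus h = (1+k)v₀²/(2g) = 1.8 × 5.33² / (2 × 9.81) ≈ 2.61 m.

h ≈ 2.61 m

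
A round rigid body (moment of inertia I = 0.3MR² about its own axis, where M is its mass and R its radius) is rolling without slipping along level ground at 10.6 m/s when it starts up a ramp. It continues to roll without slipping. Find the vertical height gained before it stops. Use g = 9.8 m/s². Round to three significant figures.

h ≈ 7.45 m

Here I = 0.3MR², so the shape factor k = I/(MR²) = 0.3.
The rolling condition ω = v/R makes the rotational term ½I(v/R)² = ½kMv², so KE_total = ½(1+k)Mv² = (13/20)Mv².
At the top the kinetic energy is zero, so (13/20)Mv₀² = Mgh.
Thus h = (1+k)v₀²/(2g) = 1.3 × 10.6² / (2 × 9.8) ≈ 7.45 m.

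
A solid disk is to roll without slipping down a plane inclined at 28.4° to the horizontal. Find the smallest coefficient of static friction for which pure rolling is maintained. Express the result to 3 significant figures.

For this body I = (1/2)MR², i.e. k = I/(MR²) = 0.5.
Along the incline Mg sinθ − f = Ma, and torque about the center fR = Iα = kMR²(a/R) gives f = kMa.
These give a = g sinθ/(1+k) and the required friction f = kMg sinθ/(1+k).
With N = Mg cosθ, the no-slip condition f ≤ μN gives μ_min = f/N = k tanθ/(1+k).
μ_min = 0.5 × tan28.4° / 1.5 ≈ 0.180.

μ_min ≈ 0.180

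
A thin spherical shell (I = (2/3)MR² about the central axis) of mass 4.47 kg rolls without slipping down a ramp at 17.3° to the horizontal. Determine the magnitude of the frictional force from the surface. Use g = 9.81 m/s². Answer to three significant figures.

f ≈ 5.22 N

The moment of inertia is (2/3)MR², giving k ≡ I/(MR²) = 2/3.
Newton's second law down the slope: Mg sinθ − f = Ma. The torque equation fR = Iα (with α = a/R) gives f = kMa.
Combining, a = g sinθ/(1+k) and f = kMa = kMg sinθ/(1+k).
f = (2/3) × 4.47 × 9.81 × sin17.3° / 1.667 ≈ 5.22 N.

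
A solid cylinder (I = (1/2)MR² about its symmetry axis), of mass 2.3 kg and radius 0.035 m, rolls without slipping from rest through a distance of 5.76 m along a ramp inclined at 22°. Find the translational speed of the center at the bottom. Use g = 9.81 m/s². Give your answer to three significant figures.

The moment of inertia is (1/2)MR², giving k ≡ I/(MR²) = 0.5.
Pure rolling means v = ωR; then KE = ½Mv² + ½I(v/R)² = ½(1+k)Mv² = (3/4)Mv².
The vertical drop is h = L sinθ = 5.76 × sin22° = 2.158 m.
Energy conservation: Mgh = (3/4)Mv², so v = √(2gh/(1+k)) = √(2 × 9.81 × 2.158 / 1.5) ≈ 5.31 m/s.

v ≈ 5.31 m/s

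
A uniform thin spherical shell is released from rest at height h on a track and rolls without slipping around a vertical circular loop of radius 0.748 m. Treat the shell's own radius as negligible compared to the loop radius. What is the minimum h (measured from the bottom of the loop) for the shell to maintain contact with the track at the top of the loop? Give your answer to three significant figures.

h_min ≈ 2.12 m

The moment of inertia is (2/3)MR², giving k ≡ I/(MR²) = 2/3.
At the top, contact is just lost when gravity alone supplies the centripetal force: Mg = Mv_top²/r, i.e. v_top² = gr.
With ω = v/R, the kinetic energy at speed v is ½(1+k)Mv² = (5/6)Mv².
Energy conservation from release (height h) to the top (height 2r): Mgh = Mg(2r) + (5/6)M·gr.
Thus h_min = 2r + (1+k)r/2 = r(2 + 1.667/2) = 0.748 × 2.833 ≈ 2.12 m.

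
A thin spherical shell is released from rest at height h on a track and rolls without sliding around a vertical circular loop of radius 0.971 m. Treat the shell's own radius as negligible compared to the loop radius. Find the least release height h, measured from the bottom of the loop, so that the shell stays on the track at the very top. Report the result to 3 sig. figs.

Here I = (2/3)MR², so the shape factor k = I/(MR²) = 2/3.
At the top, contact is just lost when gravity alone supplies the centripetal force: Mg = Mv_top²/r, i.e. v_top² = gr.
With ω = v/R, the kinetic energy at speed v is ½(1+k)Mv² = (5/6)Mv².
Energy conservation from release (height h) to the top (height 2r): Mgh = Mg(2r) + (5/6)M·gr.
Thus h_min = 2r + (1+k)r/2 = r(2 + 1.667/2) = 0.971 × 2.833 ≈ 2.75 m.

h_min ≈ 2.75 m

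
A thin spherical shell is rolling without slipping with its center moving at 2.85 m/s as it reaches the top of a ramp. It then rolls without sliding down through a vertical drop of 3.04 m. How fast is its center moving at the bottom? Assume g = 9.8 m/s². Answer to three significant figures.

With I = (2/3)MR², the ratio k = I/(MR²) is 2/3.
Since it rolls without slipping, ω = v/R and KE = ½Mv² + ½Iω² = ½(1+k)Mv² = (5/6)Mv².
Energy conservation: (5/6)Mv₀² + Mgh = (5/6)Mv², so v² = v₀² + 2gh/(1+k).
v = √(2.85² + 2×9.8×3.04/1.667) = √43.87 ≈ 6.62 m/s.

v ≈ 6.62 m/s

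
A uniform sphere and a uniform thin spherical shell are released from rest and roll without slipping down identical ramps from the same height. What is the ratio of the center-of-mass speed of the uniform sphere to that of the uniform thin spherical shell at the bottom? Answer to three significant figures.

v_ratio ≈ 1.09

Each satisfies Mgh = ½(1+k)Mv² with k = I/(MR²), so v ∝ 1/√(1+k).
For the uniform sphere k = 0.4; for the uniform thin spherical shell k = 2/3.
v₁/v₂ = √((1+k₂)/(1+k₁)) = √(1.667/1.4) ≈ 1.09.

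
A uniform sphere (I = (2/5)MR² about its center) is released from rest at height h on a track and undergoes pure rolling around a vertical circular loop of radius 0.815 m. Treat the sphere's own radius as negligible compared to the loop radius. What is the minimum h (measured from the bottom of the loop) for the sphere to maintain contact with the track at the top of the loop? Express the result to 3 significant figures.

Here I = (2/5)MR², so the shape factor k = I/(MR²) = 0.4.
At the top of the loop, the minimum-contact condition is Mg = Mv_top²/r, so v_top² = gr.
With ω = v/R, the kinetic energy at speed v is ½(1+k)Mv² = (7/10)Mv².
Energy conservation from release (height h) to the top (height 2r): Mgh = Mg(2r) + (7/10)M·gr.
Thus h_min = 2r + (1+k)r/2 = r(2 + 1.4/2) = 0.815 × 2.7 ≈ 2.20 m.

h_min ≈ 2.20 m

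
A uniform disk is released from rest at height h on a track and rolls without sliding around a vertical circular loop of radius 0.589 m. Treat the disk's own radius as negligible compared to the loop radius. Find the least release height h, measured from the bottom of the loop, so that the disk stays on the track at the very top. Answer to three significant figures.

h_min ≈ 1.62 m

For this body I = (1/2)MR², i.e. k = I/(MR²) = 0.5.
At the top of the loop, the minimum-contact condition is Mg = Mv_top²/r, so v_top² = gr.
With ω = v/R, the kinetic energy at speed v is ½(1+k)Mv² = (3/4)Mv².
Energy conservation from release (height h) to the top (height 2r): Mgh = Mg(2r) + (3/4)M·gr.
Thus h_min = 2r + (1+k)r/2 = r(2 + 1.5/2) = 0.589 × 2.75 ≈ 1.62 m.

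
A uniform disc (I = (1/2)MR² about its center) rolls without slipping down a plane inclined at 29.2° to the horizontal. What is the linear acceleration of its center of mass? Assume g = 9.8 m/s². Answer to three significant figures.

The moment of inertia is (1/2)MR², giving k ≡ I/(MR²) = 0.5.
Along the incline Mg sinθ − f = Ma, and torque about the center fR = Iα = kMR²(a/R) gives f = kMa.
Eliminating f: Mg sinθ = (1+k)Ma, so a = g sinθ/(1+k) = 9.8 × sin29.2° / 1.5 ≈ 3.19 m/s².

a ≈ 3.19 m/s²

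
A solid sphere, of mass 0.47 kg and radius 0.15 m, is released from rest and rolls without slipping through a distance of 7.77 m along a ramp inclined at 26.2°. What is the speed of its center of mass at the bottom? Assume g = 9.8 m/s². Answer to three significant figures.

v ≈ 6.93 m/s

For this body I = (2/5)MR², i.e. k = I/(MR²) = 0.4.
The rolling condition ω = v/R makes the rotational term ½I(v/R)² = ½kMv², so KE_total = ½(1+k)Mv² = (7/10)Mv².
The vertical drop is h = L sinθ = 7.77 × sin26.2° = 3.431 m.
Energy conservation: Mgh = (7/10)Mv², so v = √(2gh/(1+k)) = √(2 × 9.8 × 3.431 / 1.4) ≈ 6.93 m/s.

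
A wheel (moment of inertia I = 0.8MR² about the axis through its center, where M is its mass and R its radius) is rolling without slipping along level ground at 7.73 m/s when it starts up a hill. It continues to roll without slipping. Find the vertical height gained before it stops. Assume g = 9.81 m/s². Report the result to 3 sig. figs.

For this body I = 0.8MR², i.e. k = I/(MR²) = 0.8.
Rolling without slipping gives ω = v/R, so the total kinetic energy is ½Mv² + ½Iω² = ½(1+k)Mv² = (9/10)Mv².
At the top the kinetic energy is zero, so (9/10)Mv₀² = Mgh.
Thus h = (1+k)v₀²/(2g) = 1.8 × 7.73² / (2 × 9.81) ≈ 5.48 m.

h ≈ 5.48 m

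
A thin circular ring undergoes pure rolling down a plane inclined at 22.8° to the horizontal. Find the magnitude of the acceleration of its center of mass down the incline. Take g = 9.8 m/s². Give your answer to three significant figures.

a ≈ 1.90 m/s²

Here I = MR², so the shape factor k = I/(MR²) = 1.
Along the incline Mg sinθ − f = Ma, and torque about the center fR = Iα = kMR²(a/R) gives f = kMa.
Eliminating f: Mg sinθ = (1+k)Ma, so a = g sinθ/(1+k) = 9.8 × sin22.8° / 2 ≈ 1.90 m/s².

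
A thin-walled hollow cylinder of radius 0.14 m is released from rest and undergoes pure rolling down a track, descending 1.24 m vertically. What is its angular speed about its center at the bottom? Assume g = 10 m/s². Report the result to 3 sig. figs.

ω ≈ 25.2 rad/s

The moment of inertia is MR², giving k ≡ I/(MR²) = 1.
The rolling condition ω = v/R makes the rotational term ½I(v/R)² = ½kMv², so KE_total = ½(1+k)Mv² = Mv².
Energy conservation Mgh = ½(1+k)Mv² gives v = √(2gh/(1+k)) = √(2 × 10 × 1.24 / 2) = 3.521 m/s.
Then ω = v/R = 3.521 / 0.14 ≈ 25.2 rad/s.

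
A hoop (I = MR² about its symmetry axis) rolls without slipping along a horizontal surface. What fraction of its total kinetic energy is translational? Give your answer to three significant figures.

fraction ≈ 0.500

For this body I = MR², i.e. k = I/(MR²) = 1.
Since ω = v/R, the translational part is ½Mv² and the rotational part is ½I(v/R)² = ½kMv²; the total is ½(1+k)Mv².
The translational fraction is therefore 1/(1+k) = 1/2 ≈ 0.500.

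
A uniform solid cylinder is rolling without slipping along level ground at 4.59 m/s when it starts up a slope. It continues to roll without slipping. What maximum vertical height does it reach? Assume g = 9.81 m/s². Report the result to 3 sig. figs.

With I = (1/2)MR², the ratio k = I/(MR²) is 0.5.
Rolling without slipping gives ω = v/R, so the total kinetic energy is ½Mv² + ½Iω² = ½(1+k)Mv² = (3/4)Mv².
At the top the kinetic energy is zero, so (3/4)Mv₀² = Mgh.
Thus h = (1+k)v₀²/(2g) = 1.5 × 4.59² / (2 × 9.81) ≈ 1.61 m.

h ≈ 1.61 m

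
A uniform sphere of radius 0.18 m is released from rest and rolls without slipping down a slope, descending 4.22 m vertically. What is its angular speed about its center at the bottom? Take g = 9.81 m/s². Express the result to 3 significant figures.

The moment of inertia is (2/5)MR², giving k ≡ I/(MR²) = 0.4.
Rolling without slipping gives ω = v/R, so the total kinetic energy is ½Mv² + ½Iω² = ½(1+k)Mv² = (7/10)Mv².
Energy conservation Mgh = ½(1+k)Mv² gives v = √(2gh/(1+k)) = √(2 × 9.81 × 4.22 / 1.4) = 7.69 m/s.
Then ω = v/R = 7.69 / 0.18 ≈ 42.7 rad/s.

ω ≈ 42.7 rad/s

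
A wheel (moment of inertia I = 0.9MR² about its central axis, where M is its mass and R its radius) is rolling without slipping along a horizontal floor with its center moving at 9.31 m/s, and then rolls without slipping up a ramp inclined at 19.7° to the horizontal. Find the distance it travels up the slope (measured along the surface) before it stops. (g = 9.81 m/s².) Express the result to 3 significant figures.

d ≈ 24.9 m

With I = 0.9MR², the ratio k = I/(MR²) is 0.9.
Since it rolls without slipping, ω = v/R and KE = ½Mv² + ½Iω² = ½(1+k)Mv² = (19/20)Mv².
Setting this equal to Mgh gives the vertical rise h = (1+k)v₀²/(2g) = 1.9×9.31²/(2×9.81) = 8.394 m.
Along the incline, d = h/sinθ = 8.394/sin19.7° ≈ 24.9 m.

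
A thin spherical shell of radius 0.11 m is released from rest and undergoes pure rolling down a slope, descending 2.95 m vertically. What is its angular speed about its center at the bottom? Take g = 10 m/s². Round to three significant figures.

ω ≈ 54.1 rad/s

Here I = (2/3)MR², so the shape factor k = I/(MR²) = 2/3.
Pure rolling means v = ωR; then KE = ½Mv² + ½I(v/R)² = ½(1+k)Mv² = (5/6)Mv².
Energy conservation Mgh = ½(1+k)Mv² gives v = √(2gh/(1+k)) = √(2 × 10 × 2.95 / 1.667) = 5.95 m/s.
Then ω = v/R = 5.95 / 0.11 ≈ 54.1 rad/s.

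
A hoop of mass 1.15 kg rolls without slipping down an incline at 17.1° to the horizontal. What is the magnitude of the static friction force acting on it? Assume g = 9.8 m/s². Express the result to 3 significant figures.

For this body I = MR², i.e. k = I/(MR²) = 1.
Newton's second law down the slope: Mg sinθ − f = Ma. The torque equation fR = Iα (with α = a/R) gives f = kMa.
Combining, a = g sinθ/(1+k) and f = kMa = kMg sinθ/(1+k).
f = 1 × 1.15 × 9.8 × sin17.1° / 2 ≈ 1.66 N.

f ≈ 1.66 N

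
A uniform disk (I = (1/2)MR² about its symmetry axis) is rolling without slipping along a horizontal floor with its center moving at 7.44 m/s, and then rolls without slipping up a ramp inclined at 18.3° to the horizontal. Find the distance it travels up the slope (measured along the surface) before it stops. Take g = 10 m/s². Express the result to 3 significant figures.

With I = (1/2)MR², the ratio k = I/(MR²) is 0.5.
The rolling condition ω = v/R makes the rotational term ½I(v/R)² = ½kMv², so KE_total = ½(1+k)Mv² = (3/4)Mv².
Setting this equal to Mgh gives the vertical rise h = (1+k)v₀²/(2g) = 1.5×7.44²/(2×10) = 4.152 m.
Along the incline, d = h/sinθ = 4.152/sin18.3° ≈ 13.2 m.

d ≈ 13.2 m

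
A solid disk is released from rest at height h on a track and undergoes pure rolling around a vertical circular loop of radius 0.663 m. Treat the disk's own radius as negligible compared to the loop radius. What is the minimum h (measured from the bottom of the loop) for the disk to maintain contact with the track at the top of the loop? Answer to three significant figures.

For this body I = (1/2)MR², i.e. k = I/(MR²) = 0.5.
At the top of the loop, the minimum-contact condition is Mg = Mv_top²/r, so v_top² = gr.
With ω = v/R, the kinetic energy at speed v is ½(1+k)Mv² = (3/4)Mv².
Energy conservation from release (height h) to the top (height 2r): Mgh = Mg(2r) + (3/4)M·gr.
Thus h_min = 2r + (1+k)r/2 = r(2 + 1.5/2) = 0.663 × 2.75 ≈ 1.82 m.

h_min ≈ 1.82 m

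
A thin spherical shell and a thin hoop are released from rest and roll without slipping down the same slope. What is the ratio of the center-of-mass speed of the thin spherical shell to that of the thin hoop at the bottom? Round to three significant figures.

v_ratio ≈ 1.10

Each satisfies Mgh = ½(1+k)Mv² with k = I/(MR²), so v ∝ 1/√(1+k).
For the thin spherical shell k = 2/3; for the thin hoop k = 1.
v₁/v₂ = √((1+k₂)/(1+k₁)) = √(2/1.667) ≈ 1.10.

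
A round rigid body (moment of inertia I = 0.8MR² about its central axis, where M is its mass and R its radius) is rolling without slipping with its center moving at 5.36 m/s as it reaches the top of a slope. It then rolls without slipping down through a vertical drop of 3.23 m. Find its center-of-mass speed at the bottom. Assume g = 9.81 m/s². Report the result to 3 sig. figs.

For this body I = 0.8MR², i.e. k = I/(MR²) = 0.8.
Since it rolls without slipping, ω = v/R and KE = ½Mv² + ½Iω² = ½(1+k)Mv² = (9/10)Mv².
Energy conservation: (9/10)Mv₀² + Mgh = (9/10)Mv², so v² = v₀² + 2gh/(1+k).
v = √(5.36² + 2×9.81×3.23/1.8) = √63.94 ≈ 8.00 m/s.

v ≈ 8.00 m/s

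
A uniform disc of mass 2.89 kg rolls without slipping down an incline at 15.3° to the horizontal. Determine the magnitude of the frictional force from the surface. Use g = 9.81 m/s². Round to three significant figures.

f ≈ 2.49 N

The moment of inertia is (1/2)MR², giving k ≡ I/(MR²) = 0.5.
Newton's second law down the slope: Mg sinθ − f = Ma. The torque equation fR = Iα (with α = a/R) gives f = kMa.
Combining, a = g sinθ/(1+k) and f = kMa = kMg sinθ/(1+k).
f = 0.5 × 2.89 × 9.81 × sin15.3° / 1.5 ≈ 2.49 N.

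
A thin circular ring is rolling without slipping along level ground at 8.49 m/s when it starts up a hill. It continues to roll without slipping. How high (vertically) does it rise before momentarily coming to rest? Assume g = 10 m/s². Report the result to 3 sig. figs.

h ≈ 7.21 m

The moment of inertia is MR², giving k ≡ I/(MR²) = 1.
Rolling without slipping gives ω = v/R, so the total kinetic energy is ½Mv² + ½Iω² = ½(1+k)Mv² = Mv².
At the top the kinetic energy is zero, so Mv₀² = Mgh.
Thus h = (1+k)v₀²/(2g) = 2 × 8.49² / (2 × 10) ≈ 7.21 m.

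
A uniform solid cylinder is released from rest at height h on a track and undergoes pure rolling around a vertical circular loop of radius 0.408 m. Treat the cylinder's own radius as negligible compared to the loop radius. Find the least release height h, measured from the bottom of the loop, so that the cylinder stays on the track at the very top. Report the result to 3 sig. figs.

The moment of inertia is (1/2)MR², giving k ≡ I/(MR²) = 0.5.
At the top, contact is just lost when gravity alone supplies the centripetal force: Mg = Mv_top²/r, i.e. v_top² = gr.
With ω = v/R, the kinetic energy at speed v is ½(1+k)Mv² = (3/4)Mv².
Energy conservation from release (height h) to the top (height 2r): Mgh = Mg(2r) + (3/4)M·gr.
Thus h_min = 2r + (1+k)r/2 = r(2 + 1.5/2) = 0.408 × 2.75 ≈ 1.12 m.

h_min ≈ 1.12 m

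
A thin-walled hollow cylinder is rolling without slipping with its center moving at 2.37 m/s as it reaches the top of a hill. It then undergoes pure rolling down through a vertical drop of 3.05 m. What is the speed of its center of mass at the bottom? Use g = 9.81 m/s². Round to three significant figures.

With I = MR², the ratio k = I/(MR²) is 1.
Rolling without slipping gives ω = v/R, so the total kinetic energy is ½Mv² + ½Iω² = ½(1+k)Mv² = Mv².
Energy conservation: Mv₀² + Mgh = Mv², so v² = v₀² + 2gh/(1+k).
v = √(2.37² + 2×9.81×3.05/2) = √35.54 ≈ 5.96 m/s.

v ≈ 5.96 m/s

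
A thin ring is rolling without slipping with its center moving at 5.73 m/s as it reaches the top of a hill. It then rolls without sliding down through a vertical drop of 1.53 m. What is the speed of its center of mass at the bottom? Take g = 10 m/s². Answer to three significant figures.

v ≈ 6.94 m/s

Here I = MR², so the shape factor k = I/(MR²) = 1.
The rolling condition ω = v/R makes the rotational term ½I(v/R)² = ½kMv², so KE_total = ½(1+k)Mv² = Mv².
Conserving energy between top and bottom: Mv² = Mv₀² + Mgh, hence v² = v₀² + 2gh/(1+k).
v = √(5.73² + 2×10×1.53/2) = √48.13 ≈ 6.94 m/s.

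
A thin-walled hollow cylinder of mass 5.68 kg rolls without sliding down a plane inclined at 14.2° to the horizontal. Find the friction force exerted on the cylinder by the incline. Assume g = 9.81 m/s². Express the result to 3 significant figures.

With I = MR², the ratio k = I/(MR²) is 1.
Translational: Mg sinθ − f = Ma. Rotational about the CM: fR = Iα = kMRa, so f = kMa.
Combining, a = g sinθ/(1+k) and f = kMa = kMg sinθ/(1+k).
f = 1 × 5.68 × 9.81 × sin14.2° / 2 ≈ 6.83 N.

f ≈ 6.83 N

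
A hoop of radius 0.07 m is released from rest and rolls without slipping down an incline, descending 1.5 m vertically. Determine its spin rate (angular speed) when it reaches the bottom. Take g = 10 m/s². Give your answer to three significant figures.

ω ≈ 55.3 rad/s

Here I = MR², so the shape factor k = I/(MR²) = 1.
The rolling condition ω = v/R makes the rotational term ½I(v/R)² = ½kMv², so KE_total = ½(1+k)Mv² = Mv².
Energy conservation Mgh = ½(1+k)Mv² gives v = √(2gh/(1+k)) = √(2 × 10 × 1.5 / 2) = 3.873 m/s.
The angular speed follows from ω = v/R = 3.873/0.07 ≈ 55.3 rad/s.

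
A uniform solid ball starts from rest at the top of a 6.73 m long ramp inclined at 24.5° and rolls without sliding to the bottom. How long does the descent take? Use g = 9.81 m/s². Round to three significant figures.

t ≈ 2.15 s

With I = (2/5)MR², the ratio k = I/(MR²) is 0.4.
Newton's second law down the slope: Mg sinθ − f = Ma. The torque equation fR = Iα (with α = a/R) gives f = kMa.
Hence a = g sinθ/(1+k) = 9.81×sin24.5°/1.4 = 2.906 m/s².
Starting from rest, L = ½at², so t = √(2L/a) = √(2×6.73/2.906) ≈ 2.15 s.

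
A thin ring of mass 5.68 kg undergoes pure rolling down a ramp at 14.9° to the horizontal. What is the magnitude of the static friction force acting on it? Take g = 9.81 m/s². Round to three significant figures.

f ≈ 7.16 N

For this body I = MR², i.e. k = I/(MR²) = 1.
Translational: Mg sinθ − f = Ma. Rotational about the CM: fR = Iα = kMRa, so f = kMa.
Combining, a = g sinθ/(1+k) and f = kMa = kMg sinθ/(1+k).
f = 1 × 5.68 × 9.81 × sin14.9° / 2 ≈ 7.16 N.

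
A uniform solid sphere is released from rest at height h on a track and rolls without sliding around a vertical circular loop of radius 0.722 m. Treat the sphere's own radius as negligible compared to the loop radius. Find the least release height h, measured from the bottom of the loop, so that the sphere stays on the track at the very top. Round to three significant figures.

For this body I = (2/5)MR², i.e. k = I/(MR²) = 0.4.
At the top of the loop, the minimum-contact condition is Mg = Mv_top²/r, so v_top² = gr.
With ω = v/R, the kinetic energy at speed v is ½(1+k)Mv² = (7/10)Mv².
Energy conservation from release (height h) to the top (height 2r): Mgh = Mg(2r) + (7/10)M·gr.
Thus h_min = 2r + (1+k)r/2 = r(2 + 1.4/2) = 0.722 × 2.7 ≈ 1.95 m.

h_min ≈ 1.95 m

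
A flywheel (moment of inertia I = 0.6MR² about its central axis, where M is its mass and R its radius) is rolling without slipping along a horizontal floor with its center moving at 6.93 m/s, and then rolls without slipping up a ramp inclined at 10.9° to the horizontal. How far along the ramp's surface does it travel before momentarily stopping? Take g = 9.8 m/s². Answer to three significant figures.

The moment of inertia is 0.6MR², giving k ≡ I/(MR²) = 0.6.
Pure rolling means v = ωR; then KE = ½Mv² + ½I(v/R)² = ½(1+k)Mv² = (4/5)Mv².
Setting this equal to Mgh gives the vertical rise h = (1+k)v₀²/(2g) = 1.6×6.93²/(2×9.8) = 3.92 m.
The distance along the slope is d = h/sinθ = 3.92/sin10.9° ≈ 20.7 m.

d ≈ 20.7 m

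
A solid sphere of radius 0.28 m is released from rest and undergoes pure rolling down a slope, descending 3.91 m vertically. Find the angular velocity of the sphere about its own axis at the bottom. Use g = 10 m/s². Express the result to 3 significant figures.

ω ≈ 26.7 rad/s

Here I = (2/5)MR², so the shape factor k = I/(MR²) = 0.4.
Since it rolls without slipping, ω = v/R and KE = ½Mv² + ½Iω² = ½(1+k)Mv² = (7/10)Mv².
Energy conservation Mgh = ½(1+k)Mv² gives v = √(2gh/(1+k)) = √(2 × 10 × 3.91 / 1.4) = 7.474 m/s.
The angular speed follows from ω = v/R = 7.474/0.28 ≈ 26.7 rad/s.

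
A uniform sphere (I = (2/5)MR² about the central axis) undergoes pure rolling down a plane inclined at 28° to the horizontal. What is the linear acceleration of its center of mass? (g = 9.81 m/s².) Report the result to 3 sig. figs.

Here I = (2/5)MR², so the shape factor k = I/(MR²) = 0.4.
Along the incline Mg sinθ − f = Ma, and torque about the center fR = Iα = kMR²(a/R) gives f = kMa.
Eliminating f: Mg sinθ = (1+k)Ma, so a = g sinθ/(1+k) = 9.81 × sin28° / 1.4 ≈ 3.29 m/s².

a ≈ 3.29 m/s²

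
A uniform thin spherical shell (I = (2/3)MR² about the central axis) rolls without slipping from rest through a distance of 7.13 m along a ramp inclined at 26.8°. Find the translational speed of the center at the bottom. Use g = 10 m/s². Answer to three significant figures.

The moment of inertia is (2/3)MR², giving k ≡ I/(MR²) = 2/3.
Pure rolling means v = ωR; then KE = ½Mv² + ½I(v/R)² = ½(1+k)Mv² = (5/6)Mv².
The vertical drop is h = L sinθ = 7.13 × sin26.8° = 3.215 m.
Setting Mgh = (5/6)Mv² gives v = √(2gh/(1+k)) = √(2·10·3.215/1.667) ≈ 6.21 m/s.

v ≈ 6.21 m/s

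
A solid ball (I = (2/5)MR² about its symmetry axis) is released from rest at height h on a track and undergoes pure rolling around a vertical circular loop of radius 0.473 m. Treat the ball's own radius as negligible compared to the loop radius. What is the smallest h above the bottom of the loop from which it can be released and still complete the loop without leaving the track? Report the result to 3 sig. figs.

h_min ≈ 1.28 m

The moment of inertia is (2/5)MR², giving k ≡ I/(MR²) = 0.4.
At the top, contact is just lost when gravity alone supplies the centripetal force: Mg = Mv_top²/r, i.e. v_top² = gr.
With ω = v/R, the kinetic energy at speed v is ½(1+k)Mv² = (7/10)Mv².
Energy conservation from release (height h) to the top (height 2r): Mgh = Mg(2r) + (7/10)M·gr.
Thus h_min = 2r + (1+k)r/2 = r(2 + 1.4/2) = 0.473 × 2.7 ≈ 1.28 m.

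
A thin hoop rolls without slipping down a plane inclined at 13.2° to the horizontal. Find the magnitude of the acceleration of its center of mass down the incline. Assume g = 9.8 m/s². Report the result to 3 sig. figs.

For this body I = MR², i.e. k = I/(MR²) = 1.
Newton's second law down the slope: Mg sinθ − f = Ma. The torque equation fR = Iα (with α = a/R) gives f = kMa.
Eliminating f: Mg sinθ = (1+k)Ma, so a = g sinθ/(1+k) = 9.8 × sin13.2° / 2 ≈ 1.12 m/s².

a ≈ 1.12 m/s²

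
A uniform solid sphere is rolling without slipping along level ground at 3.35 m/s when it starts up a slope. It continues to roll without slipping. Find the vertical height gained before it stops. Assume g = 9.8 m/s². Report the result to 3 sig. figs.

h ≈ 0.802 m

Here I = (2/5)MR², so the shape factor k = I/(MR²) = 0.4.
The rolling condition ω = v/R makes the rotational term ½I(v/R)² = ½kMv², so KE_total = ½(1+k)Mv² = (7/10)Mv².
At the top the kinetic energy is zero, so (7/10)Mv₀² = Mgh.
Thus h = (1+k)v₀²/(2g) = 1.4 × 3.35² / (2 × 9.8) ≈ 0.802 m.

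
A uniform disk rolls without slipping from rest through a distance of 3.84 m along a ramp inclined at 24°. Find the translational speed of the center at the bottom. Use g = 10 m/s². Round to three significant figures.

v ≈ 4.56 m/s

Here I = (1/2)MR², so the shape factor k = I/(MR²) = 0.5.
Pure rolling means v = ωR; then KE = ½Mv² + ½I(v/R)² = ½(1+k)Mv² = (3/4)Mv².
The vertical drop is h = L sinθ = 3.84 × sin24° = 1.562 m.
Setting Mgh = (3/4)Mv² gives v = √(2gh/(1+k)) = √(2·10·1.562/1.5) ≈ 4.56 m/s.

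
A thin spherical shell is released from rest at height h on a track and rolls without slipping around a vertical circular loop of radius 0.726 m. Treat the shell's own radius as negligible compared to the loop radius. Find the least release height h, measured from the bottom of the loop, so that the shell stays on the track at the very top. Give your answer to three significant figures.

h_min ≈ 2.06 m

The moment of inertia is (2/3)MR², giving k ≡ I/(MR²) = 2/3.
At the top, contact is just lost when gravity alone supplies the centripetal force: Mg = Mv_top²/r, i.e. v_top² = gr.
With ω = v/R, the kinetic energy at speed v is ½(1+k)Mv² = (5/6)Mv².
Energy conservation from release (height h) to the top (height 2r): Mgh = Mg(2r) + (5/6)M·gr.
Thus h_min = 2r + (1+k)r/2 = r(2 + 1.667/2) = 0.726 × 2.833 ≈ 2.06 m.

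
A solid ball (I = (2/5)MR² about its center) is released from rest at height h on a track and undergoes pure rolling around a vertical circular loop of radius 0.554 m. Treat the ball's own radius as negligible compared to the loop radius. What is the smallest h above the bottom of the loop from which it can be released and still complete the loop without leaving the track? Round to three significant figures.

The moment of inertia is (2/5)MR², giving k ≡ I/(MR²) = 0.4.
At the top, contact is just lost when gravity alone supplies the centripetal force: Mg = Mv_top²/r, i.e. v_top² = gr.
With ω = v/R, the kinetic energy at speed v is ½(1+k)Mv² = (7/10)Mv².
Energy conservation from release (height h) to the top (height 2r): Mgh = Mg(2r) + (7/10)M·gr.
Thus h_min = 2r + (1+k)r/2 = r(2 + 1.4/2) = 0.554 × 2.7 ≈ 1.50 m.

h_min ≈ 1.50 m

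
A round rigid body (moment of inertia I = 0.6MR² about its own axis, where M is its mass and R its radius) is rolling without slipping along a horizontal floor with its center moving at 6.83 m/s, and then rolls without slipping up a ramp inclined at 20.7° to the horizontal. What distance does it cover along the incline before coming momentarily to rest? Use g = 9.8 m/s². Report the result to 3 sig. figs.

With I = 0.6MR², the ratio k = I/(MR²) is 0.6.
Pure rolling means v = ωR; then KE = ½Mv² + ½I(v/R)² = ½(1+k)Mv² = (4/5)Mv².
Setting this equal to Mgh gives the vertical rise h = (1+k)v₀²/(2g) = 1.6×6.83²/(2×9.8) = 3.808 m.
Along the incline, d = h/sinθ = 3.808/sin20.7° ≈ 10.8 m.

d ≈ 10.8 m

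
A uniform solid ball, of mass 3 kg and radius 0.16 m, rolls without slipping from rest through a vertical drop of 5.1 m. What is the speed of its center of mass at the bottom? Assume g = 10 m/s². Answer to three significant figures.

Here I = (2/5)MR², so the shape factor k = I/(MR²) = 0.4.
Since it rolls without slipping, ω = v/R and KE = ½Mv² + ½Iω² = ½(1+k)Mv² = (7/10)Mv².
Energy conservation: Mgh = (7/10)Mv², so v = √(2gh/(1+k)) = √(2 × 10 × 5.1 / 1.4) ≈ 8.54 m/s.

v ≈ 8.54 m/s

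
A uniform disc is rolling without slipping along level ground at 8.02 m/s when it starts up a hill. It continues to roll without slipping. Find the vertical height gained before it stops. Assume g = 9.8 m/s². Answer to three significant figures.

h ≈ 4.92 m

For this body I = (1/2)MR², i.e. k = I/(MR²) = 0.5.
The rolling condition ω = v/R makes the rotational term ½I(v/R)² = ½kMv², so KE_total = ½(1+k)Mv² = (3/4)Mv².
At the top the kinetic energy is zero, so (3/4)Mv₀² = Mgh.
Thus h = (1+k)v₀²/(2g) = 1.5 × 8.02² / (2 × 9.8) ≈ 4.92 m.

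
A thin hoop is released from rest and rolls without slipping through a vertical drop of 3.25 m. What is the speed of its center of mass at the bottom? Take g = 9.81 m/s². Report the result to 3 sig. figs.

v ≈ 5.65 m/s

For this body I = MR², i.e. k = I/(MR²) = 1.
Rolling without slipping gives ω = v/R, so the total kinetic energy is ½Mv² + ½Iω² = ½(1+k)Mv² = Mv².
Setting Mgh = Mv² gives v = √(2gh/(1+k)) = √(2·9.81·3.25/2) ≈ 5.65 m/s.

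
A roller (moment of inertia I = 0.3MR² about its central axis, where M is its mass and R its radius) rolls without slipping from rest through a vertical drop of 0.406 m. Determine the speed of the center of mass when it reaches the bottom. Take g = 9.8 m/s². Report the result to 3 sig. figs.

For this body I = 0.3MR², i.e. k = I/(MR²) = 0.3.
Rolling without slipping gives ω = v/R, so the total kinetic energy is ½Mv² + ½Iω² = ½(1+k)Mv² = (13/20)Mv².
Energy conservation: Mgh = (13/20)Mv², so v = √(2gh/(1+k)) = √(2 × 9.8 × 0.406 / 1.3) ≈ 2.47 m/s.

v ≈ 2.47 m/s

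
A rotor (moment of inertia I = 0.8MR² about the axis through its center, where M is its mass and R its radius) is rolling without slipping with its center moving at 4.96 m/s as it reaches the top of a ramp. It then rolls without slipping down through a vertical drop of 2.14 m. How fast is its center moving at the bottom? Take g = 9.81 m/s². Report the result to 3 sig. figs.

The moment of inertia is 0.8MR², giving k ≡ I/(MR²) = 0.8.
The rolling condition ω = v/R makes the rotational term ½I(v/R)² = ½kMv², so KE_total = ½(1+k)Mv² = (9/10)Mv².
Conserving energy between top and bottom: (9/10)Mv² = (9/10)Mv₀² + Mgh, hence v² = v₀² + 2gh/(1+k).
v = √(4.96² + 2×9.81×2.14/1.8) = √47.93 ≈ 6.92 m/s.

v ≈ 6.92 m/s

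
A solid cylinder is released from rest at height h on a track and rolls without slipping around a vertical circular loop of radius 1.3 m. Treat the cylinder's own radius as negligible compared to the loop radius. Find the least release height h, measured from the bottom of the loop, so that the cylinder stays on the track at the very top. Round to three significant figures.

For this body I = (1/2)MR², i.e. k = I/(MR²) = 0.5.
At the top, contact is just lost when gravity alone supplies the centripetal force: Mg = Mv_top²/r, i.e. v_top² = gr.
With ω = v/R, the kinetic energy at speed v is ½(1+k)Mv² = (3/4)Mv².
Energy conservation from release (height h) to the top (height 2r): Mgh = Mg(2r) + (3/4)M·gr.
Thus h_min = 2r + (1+k)r/2 = r(2 + 1.5/2) = 1.3 × 2.75 ≈ 3.58 m.

h_min ≈ 3.58 m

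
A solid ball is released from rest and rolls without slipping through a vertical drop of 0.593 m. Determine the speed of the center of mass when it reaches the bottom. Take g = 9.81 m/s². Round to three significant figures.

Here I = (2/5)MR², so the shape factor k = I/(MR²) = 0.4.
Since it rolls without slipping, ω = v/R and KE = ½Mv² + ½Iω² = ½(1+k)Mv² = (7/10)Mv².
Setting Mgh = (7/10)Mv² gives v = √(2gh/(1+k)) = √(2·9.81·0.593/1.4) ≈ 2.88 m/s.

v ≈ 2.88 m/s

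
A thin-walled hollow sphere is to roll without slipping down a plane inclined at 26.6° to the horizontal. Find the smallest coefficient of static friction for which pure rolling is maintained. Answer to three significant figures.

With I = (2/3)MR², the ratio k = I/(MR²) is 2/3.
Along the incline Mg sinθ − f = Ma, and torque about the center fR = Iα = kMR²(a/R) gives f = kMa.
These give a = g sinθ/(1+k) and the required friction f = kMg sinθ/(1+k).
The normal force is N = Mg cosθ, so μ_min = f/N = k tanθ/(1+k).
μ_min = (2/3) × tan26.6° / 1.667 ≈ 0.200.

μ_min ≈ 0.200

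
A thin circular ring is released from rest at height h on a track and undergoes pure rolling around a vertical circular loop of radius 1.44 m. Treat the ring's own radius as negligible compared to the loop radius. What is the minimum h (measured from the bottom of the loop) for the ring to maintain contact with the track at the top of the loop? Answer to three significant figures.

The moment of inertia is MR², giving k ≡ I/(MR²) = 1.
At the top of the loop, the minimum-contact condition is Mg = Mv_top²/r, so v_top² = gr.
With ω = v/R, the kinetic energy at speed v is ½(1+k)Mv² = Mv².
Energy conservation from release (height h) to the top (height 2r): Mgh = Mg(2r) + M·gr.
Thus h_min = 2r + (1+k)r/2 = r(2 + 2/2) = 1.44 × 3 ≈ 4.32 m.

h_min ≈ 4.32 m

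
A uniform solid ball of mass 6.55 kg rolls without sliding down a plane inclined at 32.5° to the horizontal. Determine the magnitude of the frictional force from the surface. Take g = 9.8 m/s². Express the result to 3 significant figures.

f ≈ 9.85 N

With I = (2/5)MR², the ratio k = I/(MR²) is 0.4.
Along the incline Mg sinθ − f = Ma, and torque about the center fR = Iα = kMR²(a/R) gives f = kMa.
Combining, a = g sinθ/(1+k) and f = kMa = kMg sinθ/(1+k).
f = 0.4 × 6.55 × 9.8 × sin32.5° / 1.4 ≈ 9.85 N.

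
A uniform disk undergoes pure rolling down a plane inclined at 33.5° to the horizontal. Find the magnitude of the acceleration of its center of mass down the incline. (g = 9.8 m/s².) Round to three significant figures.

a ≈ 3.61 m/s²

With I = (1/2)MR², the ratio k = I/(MR²) is 0.5.
Translational: Mg sinθ − f = Ma. Rotational about the CM: fR = Iα = kMRa, so f = kMa.
Eliminating f: Mg sinθ = (1+k)Ma, so a = g sinθ/(1+k) = 9.8 × sin33.5° / 1.5 ≈ 3.61 m/s².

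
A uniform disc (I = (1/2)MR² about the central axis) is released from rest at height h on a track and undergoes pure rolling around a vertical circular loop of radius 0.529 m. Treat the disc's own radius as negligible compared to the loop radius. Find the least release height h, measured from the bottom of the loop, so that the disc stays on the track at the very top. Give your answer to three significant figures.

h_min ≈ 1.45 m

For this body I = (1/2)MR², i.e. k = I/(MR²) = 0.5.
At the top of the loop, the minimum-contact condition is Mg = Mv_top²/r, so v_top² = gr.
With ω = v/R, the kinetic energy at speed v is ½(1+k)Mv² = (3/4)Mv².
Energy conservation from release (height h) to the top (height 2r): Mgh = Mg(2r) + (3/4)M·gr.
Thus h_min = 2r + (1+k)r/2 = r(2 + 1.5/2) = 0.529 × 2.75 ≈ 1.45 m.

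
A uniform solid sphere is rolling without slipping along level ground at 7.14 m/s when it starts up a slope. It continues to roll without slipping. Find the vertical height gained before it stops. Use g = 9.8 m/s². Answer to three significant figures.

The moment of inertia is (2/5)MR², giving k ≡ I/(MR²) = 0.4.
Rolling without slipping gives ω = v/R, so the total kinetic energy is ½Mv² + ½Iω² = ½(1+k)Mv² = (7/10)Mv².
All of this converts to potential energy at the highest point: (7/10)Mv₀² = Mgh.
Thus h = (1+k)v₀²/(2g) = 1.4 × 7.14² / (2 × 9.8) ≈ 3.64 m.

h ≈ 3.64 m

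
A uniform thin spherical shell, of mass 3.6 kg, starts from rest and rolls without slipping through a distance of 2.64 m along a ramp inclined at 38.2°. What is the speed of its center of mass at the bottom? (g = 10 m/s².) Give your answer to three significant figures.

The moment of inertia is (2/3)MR², giving k ≡ I/(MR²) = 2/3.
The rolling condition ω = v/R makes the rotational term ½I(v/R)² = ½kMv², so KE_total = ½(1+k)Mv² = (5/6)Mv².
The vertical drop is h = L sinθ = 2.64 × sin38.2° = 1.633 m.
Energy conservation: Mgh = (5/6)Mv², so v = √(2gh/(1+k)) = √(2 × 10 × 1.633 / 1.667) ≈ 4.43 m/s.

v ≈ 4.43 m/s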